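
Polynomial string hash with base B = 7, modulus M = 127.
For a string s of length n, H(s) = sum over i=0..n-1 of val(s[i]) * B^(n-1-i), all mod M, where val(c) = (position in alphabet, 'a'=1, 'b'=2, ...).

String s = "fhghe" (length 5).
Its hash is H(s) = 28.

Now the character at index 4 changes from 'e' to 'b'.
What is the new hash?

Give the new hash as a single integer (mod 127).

Answer: 25

Derivation:
val('e') = 5, val('b') = 2
Position k = 4, exponent = n-1-k = 0
B^0 mod M = 7^0 mod 127 = 1
Delta = (2 - 5) * 1 mod 127 = 124
New hash = (28 + 124) mod 127 = 25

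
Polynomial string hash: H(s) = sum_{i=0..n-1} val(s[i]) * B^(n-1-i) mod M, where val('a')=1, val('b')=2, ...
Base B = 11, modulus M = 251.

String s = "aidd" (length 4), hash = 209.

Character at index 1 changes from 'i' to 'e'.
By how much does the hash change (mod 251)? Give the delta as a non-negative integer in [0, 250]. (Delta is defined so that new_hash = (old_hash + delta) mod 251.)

Delta formula: (val(new) - val(old)) * B^(n-1-k) mod M
  val('e') - val('i') = 5 - 9 = -4
  B^(n-1-k) = 11^2 mod 251 = 121
  Delta = -4 * 121 mod 251 = 18

Answer: 18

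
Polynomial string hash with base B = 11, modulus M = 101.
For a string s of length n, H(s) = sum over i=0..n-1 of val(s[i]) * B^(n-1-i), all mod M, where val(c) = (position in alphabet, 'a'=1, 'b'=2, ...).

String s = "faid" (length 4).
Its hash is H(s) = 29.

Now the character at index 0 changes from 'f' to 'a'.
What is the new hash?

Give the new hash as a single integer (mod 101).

val('f') = 6, val('a') = 1
Position k = 0, exponent = n-1-k = 3
B^3 mod M = 11^3 mod 101 = 18
Delta = (1 - 6) * 18 mod 101 = 11
New hash = (29 + 11) mod 101 = 40

Answer: 40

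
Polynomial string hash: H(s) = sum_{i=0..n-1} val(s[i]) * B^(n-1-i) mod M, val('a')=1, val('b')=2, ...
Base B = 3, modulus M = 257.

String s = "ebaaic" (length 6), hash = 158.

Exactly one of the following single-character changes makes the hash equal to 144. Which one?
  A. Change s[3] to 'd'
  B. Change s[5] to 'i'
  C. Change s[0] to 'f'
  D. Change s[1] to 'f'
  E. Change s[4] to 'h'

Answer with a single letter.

Answer: C

Derivation:
Option A: s[3]='a'->'d', delta=(4-1)*3^2 mod 257 = 27, hash=158+27 mod 257 = 185
Option B: s[5]='c'->'i', delta=(9-3)*3^0 mod 257 = 6, hash=158+6 mod 257 = 164
Option C: s[0]='e'->'f', delta=(6-5)*3^5 mod 257 = 243, hash=158+243 mod 257 = 144 <-- target
Option D: s[1]='b'->'f', delta=(6-2)*3^4 mod 257 = 67, hash=158+67 mod 257 = 225
Option E: s[4]='i'->'h', delta=(8-9)*3^1 mod 257 = 254, hash=158+254 mod 257 = 155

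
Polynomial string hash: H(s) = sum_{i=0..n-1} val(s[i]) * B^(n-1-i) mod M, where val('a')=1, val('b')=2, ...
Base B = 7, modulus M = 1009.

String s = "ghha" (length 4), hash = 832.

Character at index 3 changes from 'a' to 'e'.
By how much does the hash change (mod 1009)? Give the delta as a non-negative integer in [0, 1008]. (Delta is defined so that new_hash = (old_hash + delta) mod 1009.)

Delta formula: (val(new) - val(old)) * B^(n-1-k) mod M
  val('e') - val('a') = 5 - 1 = 4
  B^(n-1-k) = 7^0 mod 1009 = 1
  Delta = 4 * 1 mod 1009 = 4

Answer: 4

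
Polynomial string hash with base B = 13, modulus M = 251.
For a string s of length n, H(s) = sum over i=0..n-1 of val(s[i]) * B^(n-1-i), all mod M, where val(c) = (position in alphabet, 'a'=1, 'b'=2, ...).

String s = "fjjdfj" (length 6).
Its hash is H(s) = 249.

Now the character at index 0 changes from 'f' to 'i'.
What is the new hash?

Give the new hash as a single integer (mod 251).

Answer: 190

Derivation:
val('f') = 6, val('i') = 9
Position k = 0, exponent = n-1-k = 5
B^5 mod M = 13^5 mod 251 = 64
Delta = (9 - 6) * 64 mod 251 = 192
New hash = (249 + 192) mod 251 = 190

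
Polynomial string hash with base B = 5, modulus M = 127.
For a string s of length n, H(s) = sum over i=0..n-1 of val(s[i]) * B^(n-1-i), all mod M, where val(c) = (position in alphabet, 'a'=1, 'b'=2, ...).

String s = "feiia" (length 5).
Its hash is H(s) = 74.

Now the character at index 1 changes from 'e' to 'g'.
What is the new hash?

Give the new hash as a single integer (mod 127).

Answer: 70

Derivation:
val('e') = 5, val('g') = 7
Position k = 1, exponent = n-1-k = 3
B^3 mod M = 5^3 mod 127 = 125
Delta = (7 - 5) * 125 mod 127 = 123
New hash = (74 + 123) mod 127 = 70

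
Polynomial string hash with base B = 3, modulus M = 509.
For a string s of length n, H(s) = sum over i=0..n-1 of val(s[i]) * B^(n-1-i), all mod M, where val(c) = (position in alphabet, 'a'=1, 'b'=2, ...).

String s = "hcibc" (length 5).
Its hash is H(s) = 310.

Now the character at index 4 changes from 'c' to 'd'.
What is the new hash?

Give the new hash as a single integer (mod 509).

Answer: 311

Derivation:
val('c') = 3, val('d') = 4
Position k = 4, exponent = n-1-k = 0
B^0 mod M = 3^0 mod 509 = 1
Delta = (4 - 3) * 1 mod 509 = 1
New hash = (310 + 1) mod 509 = 311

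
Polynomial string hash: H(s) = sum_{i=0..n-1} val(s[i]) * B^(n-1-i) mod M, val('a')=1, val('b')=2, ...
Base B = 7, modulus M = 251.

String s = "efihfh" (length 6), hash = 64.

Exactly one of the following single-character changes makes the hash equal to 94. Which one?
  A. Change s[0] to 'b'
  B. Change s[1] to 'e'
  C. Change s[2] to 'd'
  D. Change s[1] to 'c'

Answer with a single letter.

Option A: s[0]='e'->'b', delta=(2-5)*7^5 mod 251 = 30, hash=64+30 mod 251 = 94 <-- target
Option B: s[1]='f'->'e', delta=(5-6)*7^4 mod 251 = 109, hash=64+109 mod 251 = 173
Option C: s[2]='i'->'d', delta=(4-9)*7^3 mod 251 = 42, hash=64+42 mod 251 = 106
Option D: s[1]='f'->'c', delta=(3-6)*7^4 mod 251 = 76, hash=64+76 mod 251 = 140

Answer: A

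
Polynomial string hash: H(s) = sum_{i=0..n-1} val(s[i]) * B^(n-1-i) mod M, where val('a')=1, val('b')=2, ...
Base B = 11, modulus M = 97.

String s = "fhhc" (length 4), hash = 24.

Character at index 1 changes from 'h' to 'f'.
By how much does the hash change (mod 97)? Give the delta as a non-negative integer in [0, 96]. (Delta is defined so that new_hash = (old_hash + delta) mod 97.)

Answer: 49

Derivation:
Delta formula: (val(new) - val(old)) * B^(n-1-k) mod M
  val('f') - val('h') = 6 - 8 = -2
  B^(n-1-k) = 11^2 mod 97 = 24
  Delta = -2 * 24 mod 97 = 49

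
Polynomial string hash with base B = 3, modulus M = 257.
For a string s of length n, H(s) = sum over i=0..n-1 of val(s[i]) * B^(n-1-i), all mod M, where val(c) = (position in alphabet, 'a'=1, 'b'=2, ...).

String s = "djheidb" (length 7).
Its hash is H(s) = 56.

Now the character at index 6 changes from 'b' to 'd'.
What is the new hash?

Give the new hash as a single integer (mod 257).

Answer: 58

Derivation:
val('b') = 2, val('d') = 4
Position k = 6, exponent = n-1-k = 0
B^0 mod M = 3^0 mod 257 = 1
Delta = (4 - 2) * 1 mod 257 = 2
New hash = (56 + 2) mod 257 = 58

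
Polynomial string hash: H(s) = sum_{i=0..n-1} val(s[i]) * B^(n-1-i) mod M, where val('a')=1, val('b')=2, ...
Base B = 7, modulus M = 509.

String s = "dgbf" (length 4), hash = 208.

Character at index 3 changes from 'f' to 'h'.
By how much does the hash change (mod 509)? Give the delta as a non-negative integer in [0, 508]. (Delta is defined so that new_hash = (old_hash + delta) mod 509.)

Answer: 2

Derivation:
Delta formula: (val(new) - val(old)) * B^(n-1-k) mod M
  val('h') - val('f') = 8 - 6 = 2
  B^(n-1-k) = 7^0 mod 509 = 1
  Delta = 2 * 1 mod 509 = 2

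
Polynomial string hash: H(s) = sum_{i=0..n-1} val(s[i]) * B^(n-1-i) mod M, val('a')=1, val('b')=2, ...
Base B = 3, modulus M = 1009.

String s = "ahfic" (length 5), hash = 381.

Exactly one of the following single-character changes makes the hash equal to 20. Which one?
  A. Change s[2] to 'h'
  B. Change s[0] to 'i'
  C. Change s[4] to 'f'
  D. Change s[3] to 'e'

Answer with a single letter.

Answer: B

Derivation:
Option A: s[2]='f'->'h', delta=(8-6)*3^2 mod 1009 = 18, hash=381+18 mod 1009 = 399
Option B: s[0]='a'->'i', delta=(9-1)*3^4 mod 1009 = 648, hash=381+648 mod 1009 = 20 <-- target
Option C: s[4]='c'->'f', delta=(6-3)*3^0 mod 1009 = 3, hash=381+3 mod 1009 = 384
Option D: s[3]='i'->'e', delta=(5-9)*3^1 mod 1009 = 997, hash=381+997 mod 1009 = 369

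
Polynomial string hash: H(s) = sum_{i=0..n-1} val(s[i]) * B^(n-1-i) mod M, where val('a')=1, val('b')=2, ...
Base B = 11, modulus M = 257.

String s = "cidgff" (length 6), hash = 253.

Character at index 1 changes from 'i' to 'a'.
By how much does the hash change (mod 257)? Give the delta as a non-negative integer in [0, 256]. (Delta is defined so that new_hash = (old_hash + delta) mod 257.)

Delta formula: (val(new) - val(old)) * B^(n-1-k) mod M
  val('a') - val('i') = 1 - 9 = -8
  B^(n-1-k) = 11^4 mod 257 = 249
  Delta = -8 * 249 mod 257 = 64

Answer: 64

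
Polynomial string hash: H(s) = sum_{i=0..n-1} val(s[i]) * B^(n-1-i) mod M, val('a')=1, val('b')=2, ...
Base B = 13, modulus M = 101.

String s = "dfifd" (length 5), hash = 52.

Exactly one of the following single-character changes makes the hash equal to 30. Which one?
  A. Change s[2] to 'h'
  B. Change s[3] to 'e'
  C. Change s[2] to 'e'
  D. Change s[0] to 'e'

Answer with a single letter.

Answer: D

Derivation:
Option A: s[2]='i'->'h', delta=(8-9)*13^2 mod 101 = 33, hash=52+33 mod 101 = 85
Option B: s[3]='f'->'e', delta=(5-6)*13^1 mod 101 = 88, hash=52+88 mod 101 = 39
Option C: s[2]='i'->'e', delta=(5-9)*13^2 mod 101 = 31, hash=52+31 mod 101 = 83
Option D: s[0]='d'->'e', delta=(5-4)*13^4 mod 101 = 79, hash=52+79 mod 101 = 30 <-- target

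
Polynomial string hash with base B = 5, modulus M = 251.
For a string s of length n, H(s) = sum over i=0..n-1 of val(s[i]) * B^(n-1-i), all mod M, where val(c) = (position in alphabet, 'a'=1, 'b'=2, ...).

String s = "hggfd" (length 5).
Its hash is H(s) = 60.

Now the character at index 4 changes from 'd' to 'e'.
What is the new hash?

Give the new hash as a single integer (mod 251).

Answer: 61

Derivation:
val('d') = 4, val('e') = 5
Position k = 4, exponent = n-1-k = 0
B^0 mod M = 5^0 mod 251 = 1
Delta = (5 - 4) * 1 mod 251 = 1
New hash = (60 + 1) mod 251 = 61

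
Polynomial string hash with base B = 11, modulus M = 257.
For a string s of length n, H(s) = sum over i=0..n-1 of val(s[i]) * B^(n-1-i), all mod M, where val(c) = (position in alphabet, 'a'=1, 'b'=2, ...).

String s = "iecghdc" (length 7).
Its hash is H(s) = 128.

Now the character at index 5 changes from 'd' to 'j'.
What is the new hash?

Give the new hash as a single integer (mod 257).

val('d') = 4, val('j') = 10
Position k = 5, exponent = n-1-k = 1
B^1 mod M = 11^1 mod 257 = 11
Delta = (10 - 4) * 11 mod 257 = 66
New hash = (128 + 66) mod 257 = 194

Answer: 194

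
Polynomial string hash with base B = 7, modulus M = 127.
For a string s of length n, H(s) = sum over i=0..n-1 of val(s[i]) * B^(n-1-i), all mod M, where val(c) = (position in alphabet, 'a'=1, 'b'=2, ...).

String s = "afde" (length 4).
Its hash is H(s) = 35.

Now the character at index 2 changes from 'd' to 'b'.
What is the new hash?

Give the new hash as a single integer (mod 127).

val('d') = 4, val('b') = 2
Position k = 2, exponent = n-1-k = 1
B^1 mod M = 7^1 mod 127 = 7
Delta = (2 - 4) * 7 mod 127 = 113
New hash = (35 + 113) mod 127 = 21

Answer: 21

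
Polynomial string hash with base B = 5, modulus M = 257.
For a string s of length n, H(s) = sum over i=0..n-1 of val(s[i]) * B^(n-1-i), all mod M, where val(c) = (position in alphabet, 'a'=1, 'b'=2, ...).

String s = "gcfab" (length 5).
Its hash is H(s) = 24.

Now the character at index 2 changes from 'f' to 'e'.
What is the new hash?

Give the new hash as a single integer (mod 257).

Answer: 256

Derivation:
val('f') = 6, val('e') = 5
Position k = 2, exponent = n-1-k = 2
B^2 mod M = 5^2 mod 257 = 25
Delta = (5 - 6) * 25 mod 257 = 232
New hash = (24 + 232) mod 257 = 256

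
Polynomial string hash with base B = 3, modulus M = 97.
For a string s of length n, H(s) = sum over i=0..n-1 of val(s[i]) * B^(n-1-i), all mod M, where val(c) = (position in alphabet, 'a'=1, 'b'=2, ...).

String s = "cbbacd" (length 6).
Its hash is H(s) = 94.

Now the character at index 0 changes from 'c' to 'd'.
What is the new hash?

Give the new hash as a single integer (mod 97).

Answer: 46

Derivation:
val('c') = 3, val('d') = 4
Position k = 0, exponent = n-1-k = 5
B^5 mod M = 3^5 mod 97 = 49
Delta = (4 - 3) * 49 mod 97 = 49
New hash = (94 + 49) mod 97 = 46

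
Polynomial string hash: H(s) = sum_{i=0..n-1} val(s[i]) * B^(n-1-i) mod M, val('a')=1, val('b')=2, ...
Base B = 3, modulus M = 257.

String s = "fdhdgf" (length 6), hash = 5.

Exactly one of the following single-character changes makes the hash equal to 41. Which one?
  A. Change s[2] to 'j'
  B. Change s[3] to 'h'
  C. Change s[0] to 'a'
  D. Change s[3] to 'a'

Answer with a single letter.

Option A: s[2]='h'->'j', delta=(10-8)*3^3 mod 257 = 54, hash=5+54 mod 257 = 59
Option B: s[3]='d'->'h', delta=(8-4)*3^2 mod 257 = 36, hash=5+36 mod 257 = 41 <-- target
Option C: s[0]='f'->'a', delta=(1-6)*3^5 mod 257 = 70, hash=5+70 mod 257 = 75
Option D: s[3]='d'->'a', delta=(1-4)*3^2 mod 257 = 230, hash=5+230 mod 257 = 235

Answer: B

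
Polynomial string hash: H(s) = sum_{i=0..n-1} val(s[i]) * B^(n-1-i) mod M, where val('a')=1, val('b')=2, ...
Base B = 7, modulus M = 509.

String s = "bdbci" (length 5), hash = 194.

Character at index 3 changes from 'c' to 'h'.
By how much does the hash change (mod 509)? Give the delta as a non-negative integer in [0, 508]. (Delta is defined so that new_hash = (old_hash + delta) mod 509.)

Delta formula: (val(new) - val(old)) * B^(n-1-k) mod M
  val('h') - val('c') = 8 - 3 = 5
  B^(n-1-k) = 7^1 mod 509 = 7
  Delta = 5 * 7 mod 509 = 35

Answer: 35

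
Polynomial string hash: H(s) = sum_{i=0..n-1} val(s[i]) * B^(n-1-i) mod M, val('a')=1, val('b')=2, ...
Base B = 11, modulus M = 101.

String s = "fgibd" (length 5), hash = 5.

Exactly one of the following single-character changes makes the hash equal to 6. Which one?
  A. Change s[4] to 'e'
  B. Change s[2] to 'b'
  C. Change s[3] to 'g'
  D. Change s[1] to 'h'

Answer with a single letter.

Option A: s[4]='d'->'e', delta=(5-4)*11^0 mod 101 = 1, hash=5+1 mod 101 = 6 <-- target
Option B: s[2]='i'->'b', delta=(2-9)*11^2 mod 101 = 62, hash=5+62 mod 101 = 67
Option C: s[3]='b'->'g', delta=(7-2)*11^1 mod 101 = 55, hash=5+55 mod 101 = 60
Option D: s[1]='g'->'h', delta=(8-7)*11^3 mod 101 = 18, hash=5+18 mod 101 = 23

Answer: A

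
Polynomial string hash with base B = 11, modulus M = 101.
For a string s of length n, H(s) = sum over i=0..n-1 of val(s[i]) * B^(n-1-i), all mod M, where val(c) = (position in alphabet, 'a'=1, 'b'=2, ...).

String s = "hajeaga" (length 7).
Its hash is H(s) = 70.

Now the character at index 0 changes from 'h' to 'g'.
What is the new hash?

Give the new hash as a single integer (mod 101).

val('h') = 8, val('g') = 7
Position k = 0, exponent = n-1-k = 6
B^6 mod M = 11^6 mod 101 = 21
Delta = (7 - 8) * 21 mod 101 = 80
New hash = (70 + 80) mod 101 = 49

Answer: 49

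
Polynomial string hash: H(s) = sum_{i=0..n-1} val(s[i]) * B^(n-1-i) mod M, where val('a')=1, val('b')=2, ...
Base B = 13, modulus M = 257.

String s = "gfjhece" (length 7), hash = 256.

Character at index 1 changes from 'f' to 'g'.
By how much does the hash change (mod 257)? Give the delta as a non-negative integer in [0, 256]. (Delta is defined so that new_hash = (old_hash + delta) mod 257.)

Delta formula: (val(new) - val(old)) * B^(n-1-k) mod M
  val('g') - val('f') = 7 - 6 = 1
  B^(n-1-k) = 13^5 mod 257 = 185
  Delta = 1 * 185 mod 257 = 185

Answer: 185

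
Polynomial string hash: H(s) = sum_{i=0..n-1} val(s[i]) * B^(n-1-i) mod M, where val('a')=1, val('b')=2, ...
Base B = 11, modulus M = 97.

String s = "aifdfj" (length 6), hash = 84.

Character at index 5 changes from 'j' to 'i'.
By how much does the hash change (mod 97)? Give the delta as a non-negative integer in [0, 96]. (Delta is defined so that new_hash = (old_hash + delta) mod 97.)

Answer: 96

Derivation:
Delta formula: (val(new) - val(old)) * B^(n-1-k) mod M
  val('i') - val('j') = 9 - 10 = -1
  B^(n-1-k) = 11^0 mod 97 = 1
  Delta = -1 * 1 mod 97 = 96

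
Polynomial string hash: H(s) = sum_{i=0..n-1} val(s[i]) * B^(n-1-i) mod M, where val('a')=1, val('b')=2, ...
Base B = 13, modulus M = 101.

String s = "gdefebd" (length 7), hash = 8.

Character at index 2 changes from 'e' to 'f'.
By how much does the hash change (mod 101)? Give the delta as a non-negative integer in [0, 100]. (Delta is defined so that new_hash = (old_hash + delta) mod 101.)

Answer: 79

Derivation:
Delta formula: (val(new) - val(old)) * B^(n-1-k) mod M
  val('f') - val('e') = 6 - 5 = 1
  B^(n-1-k) = 13^4 mod 101 = 79
  Delta = 1 * 79 mod 101 = 79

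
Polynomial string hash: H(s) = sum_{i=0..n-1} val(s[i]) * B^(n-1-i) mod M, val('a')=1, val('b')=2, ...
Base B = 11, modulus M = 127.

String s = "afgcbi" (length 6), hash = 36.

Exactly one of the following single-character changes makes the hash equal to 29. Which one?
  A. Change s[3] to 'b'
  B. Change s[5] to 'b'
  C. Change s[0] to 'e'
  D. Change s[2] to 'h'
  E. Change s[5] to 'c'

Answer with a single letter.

Option A: s[3]='c'->'b', delta=(2-3)*11^2 mod 127 = 6, hash=36+6 mod 127 = 42
Option B: s[5]='i'->'b', delta=(2-9)*11^0 mod 127 = 120, hash=36+120 mod 127 = 29 <-- target
Option C: s[0]='a'->'e', delta=(5-1)*11^5 mod 127 = 60, hash=36+60 mod 127 = 96
Option D: s[2]='g'->'h', delta=(8-7)*11^3 mod 127 = 61, hash=36+61 mod 127 = 97
Option E: s[5]='i'->'c', delta=(3-9)*11^0 mod 127 = 121, hash=36+121 mod 127 = 30

Answer: B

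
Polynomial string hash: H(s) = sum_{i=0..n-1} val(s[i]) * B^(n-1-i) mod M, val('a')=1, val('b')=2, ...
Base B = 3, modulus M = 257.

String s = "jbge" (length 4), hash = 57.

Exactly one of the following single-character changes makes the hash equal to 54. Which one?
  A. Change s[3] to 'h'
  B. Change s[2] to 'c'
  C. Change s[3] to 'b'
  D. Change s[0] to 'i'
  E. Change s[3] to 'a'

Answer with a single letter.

Option A: s[3]='e'->'h', delta=(8-5)*3^0 mod 257 = 3, hash=57+3 mod 257 = 60
Option B: s[2]='g'->'c', delta=(3-7)*3^1 mod 257 = 245, hash=57+245 mod 257 = 45
Option C: s[3]='e'->'b', delta=(2-5)*3^0 mod 257 = 254, hash=57+254 mod 257 = 54 <-- target
Option D: s[0]='j'->'i', delta=(9-10)*3^3 mod 257 = 230, hash=57+230 mod 257 = 30
Option E: s[3]='e'->'a', delta=(1-5)*3^0 mod 257 = 253, hash=57+253 mod 257 = 53

Answer: C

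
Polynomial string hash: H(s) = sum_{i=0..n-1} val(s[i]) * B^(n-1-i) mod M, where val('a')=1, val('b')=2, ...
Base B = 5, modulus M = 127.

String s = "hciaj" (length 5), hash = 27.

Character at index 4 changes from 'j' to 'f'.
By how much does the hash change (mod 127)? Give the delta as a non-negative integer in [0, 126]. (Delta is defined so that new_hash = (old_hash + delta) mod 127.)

Answer: 123

Derivation:
Delta formula: (val(new) - val(old)) * B^(n-1-k) mod M
  val('f') - val('j') = 6 - 10 = -4
  B^(n-1-k) = 5^0 mod 127 = 1
  Delta = -4 * 1 mod 127 = 123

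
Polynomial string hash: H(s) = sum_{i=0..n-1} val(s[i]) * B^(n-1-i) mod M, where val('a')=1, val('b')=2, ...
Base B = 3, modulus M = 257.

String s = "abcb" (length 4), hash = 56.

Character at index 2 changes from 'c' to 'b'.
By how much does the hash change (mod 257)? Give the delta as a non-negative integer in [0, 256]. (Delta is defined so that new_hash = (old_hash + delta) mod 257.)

Delta formula: (val(new) - val(old)) * B^(n-1-k) mod M
  val('b') - val('c') = 2 - 3 = -1
  B^(n-1-k) = 3^1 mod 257 = 3
  Delta = -1 * 3 mod 257 = 254

Answer: 254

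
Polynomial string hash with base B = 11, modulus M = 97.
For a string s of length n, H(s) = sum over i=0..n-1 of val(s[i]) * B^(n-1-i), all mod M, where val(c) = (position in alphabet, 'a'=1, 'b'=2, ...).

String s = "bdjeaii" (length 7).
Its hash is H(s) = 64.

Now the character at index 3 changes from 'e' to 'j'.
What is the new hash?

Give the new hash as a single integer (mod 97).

Answer: 26

Derivation:
val('e') = 5, val('j') = 10
Position k = 3, exponent = n-1-k = 3
B^3 mod M = 11^3 mod 97 = 70
Delta = (10 - 5) * 70 mod 97 = 59
New hash = (64 + 59) mod 97 = 26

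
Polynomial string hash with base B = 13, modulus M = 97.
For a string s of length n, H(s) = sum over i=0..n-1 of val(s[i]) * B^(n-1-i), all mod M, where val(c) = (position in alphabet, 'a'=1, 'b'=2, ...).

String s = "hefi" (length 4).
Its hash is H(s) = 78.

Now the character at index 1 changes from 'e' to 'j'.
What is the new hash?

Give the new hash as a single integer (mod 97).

val('e') = 5, val('j') = 10
Position k = 1, exponent = n-1-k = 2
B^2 mod M = 13^2 mod 97 = 72
Delta = (10 - 5) * 72 mod 97 = 69
New hash = (78 + 69) mod 97 = 50

Answer: 50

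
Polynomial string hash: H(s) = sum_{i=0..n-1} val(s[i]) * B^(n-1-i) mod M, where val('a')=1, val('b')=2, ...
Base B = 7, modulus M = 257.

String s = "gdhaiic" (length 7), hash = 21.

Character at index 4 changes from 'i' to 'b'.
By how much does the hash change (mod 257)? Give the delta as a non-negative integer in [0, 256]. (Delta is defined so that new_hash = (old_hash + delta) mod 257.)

Delta formula: (val(new) - val(old)) * B^(n-1-k) mod M
  val('b') - val('i') = 2 - 9 = -7
  B^(n-1-k) = 7^2 mod 257 = 49
  Delta = -7 * 49 mod 257 = 171

Answer: 171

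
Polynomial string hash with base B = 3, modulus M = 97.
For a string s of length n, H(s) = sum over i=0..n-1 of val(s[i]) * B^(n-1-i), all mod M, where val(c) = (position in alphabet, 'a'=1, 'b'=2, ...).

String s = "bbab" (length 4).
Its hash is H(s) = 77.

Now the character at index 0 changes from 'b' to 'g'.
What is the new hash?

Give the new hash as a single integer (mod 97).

Answer: 18

Derivation:
val('b') = 2, val('g') = 7
Position k = 0, exponent = n-1-k = 3
B^3 mod M = 3^3 mod 97 = 27
Delta = (7 - 2) * 27 mod 97 = 38
New hash = (77 + 38) mod 97 = 18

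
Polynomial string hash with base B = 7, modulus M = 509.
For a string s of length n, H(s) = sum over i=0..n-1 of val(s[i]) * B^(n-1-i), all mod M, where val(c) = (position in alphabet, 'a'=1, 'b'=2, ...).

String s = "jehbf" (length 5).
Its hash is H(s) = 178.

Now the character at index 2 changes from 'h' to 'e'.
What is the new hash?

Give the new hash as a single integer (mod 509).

val('h') = 8, val('e') = 5
Position k = 2, exponent = n-1-k = 2
B^2 mod M = 7^2 mod 509 = 49
Delta = (5 - 8) * 49 mod 509 = 362
New hash = (178 + 362) mod 509 = 31

Answer: 31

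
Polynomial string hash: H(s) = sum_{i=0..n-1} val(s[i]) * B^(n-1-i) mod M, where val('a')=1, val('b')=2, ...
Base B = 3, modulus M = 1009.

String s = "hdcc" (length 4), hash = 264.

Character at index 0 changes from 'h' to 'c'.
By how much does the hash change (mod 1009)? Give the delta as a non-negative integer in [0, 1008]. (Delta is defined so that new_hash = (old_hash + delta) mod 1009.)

Delta formula: (val(new) - val(old)) * B^(n-1-k) mod M
  val('c') - val('h') = 3 - 8 = -5
  B^(n-1-k) = 3^3 mod 1009 = 27
  Delta = -5 * 27 mod 1009 = 874

Answer: 874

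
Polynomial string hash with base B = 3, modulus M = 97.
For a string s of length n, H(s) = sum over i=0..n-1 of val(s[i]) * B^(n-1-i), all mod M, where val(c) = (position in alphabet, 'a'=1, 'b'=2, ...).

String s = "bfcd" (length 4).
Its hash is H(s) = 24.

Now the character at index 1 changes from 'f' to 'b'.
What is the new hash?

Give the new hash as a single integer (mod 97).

Answer: 85

Derivation:
val('f') = 6, val('b') = 2
Position k = 1, exponent = n-1-k = 2
B^2 mod M = 3^2 mod 97 = 9
Delta = (2 - 6) * 9 mod 97 = 61
New hash = (24 + 61) mod 97 = 85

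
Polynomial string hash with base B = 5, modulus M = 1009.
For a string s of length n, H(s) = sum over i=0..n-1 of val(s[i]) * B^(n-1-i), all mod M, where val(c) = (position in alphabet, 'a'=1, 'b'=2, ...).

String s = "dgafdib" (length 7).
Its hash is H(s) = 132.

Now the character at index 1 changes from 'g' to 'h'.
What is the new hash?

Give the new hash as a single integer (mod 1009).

Answer: 230

Derivation:
val('g') = 7, val('h') = 8
Position k = 1, exponent = n-1-k = 5
B^5 mod M = 5^5 mod 1009 = 98
Delta = (8 - 7) * 98 mod 1009 = 98
New hash = (132 + 98) mod 1009 = 230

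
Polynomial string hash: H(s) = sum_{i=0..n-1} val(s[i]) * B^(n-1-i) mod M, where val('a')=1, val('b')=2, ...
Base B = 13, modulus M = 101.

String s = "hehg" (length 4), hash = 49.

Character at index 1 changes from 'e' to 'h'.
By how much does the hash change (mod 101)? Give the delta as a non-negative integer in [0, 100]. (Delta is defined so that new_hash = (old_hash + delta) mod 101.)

Delta formula: (val(new) - val(old)) * B^(n-1-k) mod M
  val('h') - val('e') = 8 - 5 = 3
  B^(n-1-k) = 13^2 mod 101 = 68
  Delta = 3 * 68 mod 101 = 2

Answer: 2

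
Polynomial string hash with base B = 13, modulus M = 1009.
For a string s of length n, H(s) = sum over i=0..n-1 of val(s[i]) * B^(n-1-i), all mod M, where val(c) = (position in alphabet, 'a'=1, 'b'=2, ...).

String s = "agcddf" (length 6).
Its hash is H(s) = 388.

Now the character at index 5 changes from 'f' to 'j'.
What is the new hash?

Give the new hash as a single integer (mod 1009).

Answer: 392

Derivation:
val('f') = 6, val('j') = 10
Position k = 5, exponent = n-1-k = 0
B^0 mod M = 13^0 mod 1009 = 1
Delta = (10 - 6) * 1 mod 1009 = 4
New hash = (388 + 4) mod 1009 = 392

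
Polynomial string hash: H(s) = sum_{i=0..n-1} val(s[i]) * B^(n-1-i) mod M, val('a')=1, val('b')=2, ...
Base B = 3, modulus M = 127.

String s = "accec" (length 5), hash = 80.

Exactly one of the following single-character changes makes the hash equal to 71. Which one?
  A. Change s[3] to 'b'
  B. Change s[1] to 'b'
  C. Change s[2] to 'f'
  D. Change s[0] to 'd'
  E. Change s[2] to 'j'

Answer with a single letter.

Answer: A

Derivation:
Option A: s[3]='e'->'b', delta=(2-5)*3^1 mod 127 = 118, hash=80+118 mod 127 = 71 <-- target
Option B: s[1]='c'->'b', delta=(2-3)*3^3 mod 127 = 100, hash=80+100 mod 127 = 53
Option C: s[2]='c'->'f', delta=(6-3)*3^2 mod 127 = 27, hash=80+27 mod 127 = 107
Option D: s[0]='a'->'d', delta=(4-1)*3^4 mod 127 = 116, hash=80+116 mod 127 = 69
Option E: s[2]='c'->'j', delta=(10-3)*3^2 mod 127 = 63, hash=80+63 mod 127 = 16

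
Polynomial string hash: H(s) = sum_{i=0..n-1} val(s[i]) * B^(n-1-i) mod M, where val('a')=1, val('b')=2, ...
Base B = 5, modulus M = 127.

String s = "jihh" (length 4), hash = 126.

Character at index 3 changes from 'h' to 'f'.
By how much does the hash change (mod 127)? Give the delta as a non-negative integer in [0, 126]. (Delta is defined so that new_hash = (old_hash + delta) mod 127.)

Delta formula: (val(new) - val(old)) * B^(n-1-k) mod M
  val('f') - val('h') = 6 - 8 = -2
  B^(n-1-k) = 5^0 mod 127 = 1
  Delta = -2 * 1 mod 127 = 125

Answer: 125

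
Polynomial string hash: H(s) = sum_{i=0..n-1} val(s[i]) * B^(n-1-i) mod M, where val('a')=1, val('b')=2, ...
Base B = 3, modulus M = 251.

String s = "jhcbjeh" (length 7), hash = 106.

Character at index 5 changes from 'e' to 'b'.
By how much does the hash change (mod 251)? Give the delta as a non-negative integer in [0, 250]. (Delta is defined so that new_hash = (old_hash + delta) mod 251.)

Answer: 242

Derivation:
Delta formula: (val(new) - val(old)) * B^(n-1-k) mod M
  val('b') - val('e') = 2 - 5 = -3
  B^(n-1-k) = 3^1 mod 251 = 3
  Delta = -3 * 3 mod 251 = 242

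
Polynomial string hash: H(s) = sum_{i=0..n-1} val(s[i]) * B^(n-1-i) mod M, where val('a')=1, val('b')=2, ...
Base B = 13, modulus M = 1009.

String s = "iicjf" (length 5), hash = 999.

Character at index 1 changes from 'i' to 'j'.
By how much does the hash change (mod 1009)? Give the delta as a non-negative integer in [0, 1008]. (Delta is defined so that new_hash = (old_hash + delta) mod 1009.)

Delta formula: (val(new) - val(old)) * B^(n-1-k) mod M
  val('j') - val('i') = 10 - 9 = 1
  B^(n-1-k) = 13^3 mod 1009 = 179
  Delta = 1 * 179 mod 1009 = 179

Answer: 179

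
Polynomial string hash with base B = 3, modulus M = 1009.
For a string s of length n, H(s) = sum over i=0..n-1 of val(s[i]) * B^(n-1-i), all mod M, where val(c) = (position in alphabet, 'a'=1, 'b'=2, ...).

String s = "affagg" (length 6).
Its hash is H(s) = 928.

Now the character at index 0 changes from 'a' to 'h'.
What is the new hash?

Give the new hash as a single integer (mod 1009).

Answer: 611

Derivation:
val('a') = 1, val('h') = 8
Position k = 0, exponent = n-1-k = 5
B^5 mod M = 3^5 mod 1009 = 243
Delta = (8 - 1) * 243 mod 1009 = 692
New hash = (928 + 692) mod 1009 = 611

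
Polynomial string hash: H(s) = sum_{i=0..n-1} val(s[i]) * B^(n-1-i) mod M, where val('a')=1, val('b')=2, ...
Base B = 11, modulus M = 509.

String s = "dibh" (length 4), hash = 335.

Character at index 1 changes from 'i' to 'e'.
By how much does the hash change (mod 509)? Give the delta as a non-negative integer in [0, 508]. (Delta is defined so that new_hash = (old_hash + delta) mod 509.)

Delta formula: (val(new) - val(old)) * B^(n-1-k) mod M
  val('e') - val('i') = 5 - 9 = -4
  B^(n-1-k) = 11^2 mod 509 = 121
  Delta = -4 * 121 mod 509 = 25

Answer: 25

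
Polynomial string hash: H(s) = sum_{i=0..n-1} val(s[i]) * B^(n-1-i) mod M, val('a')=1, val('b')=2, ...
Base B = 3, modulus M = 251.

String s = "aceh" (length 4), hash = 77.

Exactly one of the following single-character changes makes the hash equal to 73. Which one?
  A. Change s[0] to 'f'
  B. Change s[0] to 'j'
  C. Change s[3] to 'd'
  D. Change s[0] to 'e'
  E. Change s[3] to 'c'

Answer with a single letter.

Answer: C

Derivation:
Option A: s[0]='a'->'f', delta=(6-1)*3^3 mod 251 = 135, hash=77+135 mod 251 = 212
Option B: s[0]='a'->'j', delta=(10-1)*3^3 mod 251 = 243, hash=77+243 mod 251 = 69
Option C: s[3]='h'->'d', delta=(4-8)*3^0 mod 251 = 247, hash=77+247 mod 251 = 73 <-- target
Option D: s[0]='a'->'e', delta=(5-1)*3^3 mod 251 = 108, hash=77+108 mod 251 = 185
Option E: s[3]='h'->'c', delta=(3-8)*3^0 mod 251 = 246, hash=77+246 mod 251 = 72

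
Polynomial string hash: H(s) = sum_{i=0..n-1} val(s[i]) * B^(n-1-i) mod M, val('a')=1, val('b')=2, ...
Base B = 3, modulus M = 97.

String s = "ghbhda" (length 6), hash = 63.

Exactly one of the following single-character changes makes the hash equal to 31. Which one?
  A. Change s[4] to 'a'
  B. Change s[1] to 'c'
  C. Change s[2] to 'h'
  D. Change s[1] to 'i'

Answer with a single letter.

Option A: s[4]='d'->'a', delta=(1-4)*3^1 mod 97 = 88, hash=63+88 mod 97 = 54
Option B: s[1]='h'->'c', delta=(3-8)*3^4 mod 97 = 80, hash=63+80 mod 97 = 46
Option C: s[2]='b'->'h', delta=(8-2)*3^3 mod 97 = 65, hash=63+65 mod 97 = 31 <-- target
Option D: s[1]='h'->'i', delta=(9-8)*3^4 mod 97 = 81, hash=63+81 mod 97 = 47

Answer: C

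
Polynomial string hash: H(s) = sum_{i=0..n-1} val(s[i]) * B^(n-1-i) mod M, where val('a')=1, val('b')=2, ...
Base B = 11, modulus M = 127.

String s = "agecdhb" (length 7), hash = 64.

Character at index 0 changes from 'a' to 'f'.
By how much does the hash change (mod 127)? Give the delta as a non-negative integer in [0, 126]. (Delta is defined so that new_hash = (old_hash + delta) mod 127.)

Answer: 63

Derivation:
Delta formula: (val(new) - val(old)) * B^(n-1-k) mod M
  val('f') - val('a') = 6 - 1 = 5
  B^(n-1-k) = 11^6 mod 127 = 38
  Delta = 5 * 38 mod 127 = 63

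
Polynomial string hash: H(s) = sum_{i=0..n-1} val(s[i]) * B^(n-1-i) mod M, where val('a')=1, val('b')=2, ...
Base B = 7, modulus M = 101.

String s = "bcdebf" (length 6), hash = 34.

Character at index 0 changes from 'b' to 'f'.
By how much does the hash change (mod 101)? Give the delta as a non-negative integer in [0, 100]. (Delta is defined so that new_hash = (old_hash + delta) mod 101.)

Answer: 63

Derivation:
Delta formula: (val(new) - val(old)) * B^(n-1-k) mod M
  val('f') - val('b') = 6 - 2 = 4
  B^(n-1-k) = 7^5 mod 101 = 41
  Delta = 4 * 41 mod 101 = 63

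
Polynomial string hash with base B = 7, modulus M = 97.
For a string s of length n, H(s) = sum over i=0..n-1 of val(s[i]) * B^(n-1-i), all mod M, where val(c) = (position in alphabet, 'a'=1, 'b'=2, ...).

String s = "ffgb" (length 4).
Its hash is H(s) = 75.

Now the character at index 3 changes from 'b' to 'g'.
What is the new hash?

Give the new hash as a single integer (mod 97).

val('b') = 2, val('g') = 7
Position k = 3, exponent = n-1-k = 0
B^0 mod M = 7^0 mod 97 = 1
Delta = (7 - 2) * 1 mod 97 = 5
New hash = (75 + 5) mod 97 = 80

Answer: 80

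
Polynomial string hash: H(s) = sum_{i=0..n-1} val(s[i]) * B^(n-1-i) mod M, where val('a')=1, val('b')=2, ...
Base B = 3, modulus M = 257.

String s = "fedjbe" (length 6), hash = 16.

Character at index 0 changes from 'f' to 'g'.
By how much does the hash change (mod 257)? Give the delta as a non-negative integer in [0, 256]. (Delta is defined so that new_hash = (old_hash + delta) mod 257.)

Answer: 243

Derivation:
Delta formula: (val(new) - val(old)) * B^(n-1-k) mod M
  val('g') - val('f') = 7 - 6 = 1
  B^(n-1-k) = 3^5 mod 257 = 243
  Delta = 1 * 243 mod 257 = 243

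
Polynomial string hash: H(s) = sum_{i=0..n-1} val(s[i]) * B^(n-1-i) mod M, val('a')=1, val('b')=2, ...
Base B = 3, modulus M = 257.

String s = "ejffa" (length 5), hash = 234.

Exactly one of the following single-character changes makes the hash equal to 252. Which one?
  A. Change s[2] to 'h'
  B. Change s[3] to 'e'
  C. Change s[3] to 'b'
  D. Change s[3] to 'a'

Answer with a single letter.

Option A: s[2]='f'->'h', delta=(8-6)*3^2 mod 257 = 18, hash=234+18 mod 257 = 252 <-- target
Option B: s[3]='f'->'e', delta=(5-6)*3^1 mod 257 = 254, hash=234+254 mod 257 = 231
Option C: s[3]='f'->'b', delta=(2-6)*3^1 mod 257 = 245, hash=234+245 mod 257 = 222
Option D: s[3]='f'->'a', delta=(1-6)*3^1 mod 257 = 242, hash=234+242 mod 257 = 219

Answer: A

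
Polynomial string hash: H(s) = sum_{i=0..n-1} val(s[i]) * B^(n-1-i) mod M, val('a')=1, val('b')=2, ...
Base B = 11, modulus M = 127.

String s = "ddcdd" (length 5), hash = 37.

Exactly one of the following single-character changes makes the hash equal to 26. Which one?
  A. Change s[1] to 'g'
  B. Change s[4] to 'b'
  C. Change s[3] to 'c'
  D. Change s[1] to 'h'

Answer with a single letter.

Answer: C

Derivation:
Option A: s[1]='d'->'g', delta=(7-4)*11^3 mod 127 = 56, hash=37+56 mod 127 = 93
Option B: s[4]='d'->'b', delta=(2-4)*11^0 mod 127 = 125, hash=37+125 mod 127 = 35
Option C: s[3]='d'->'c', delta=(3-4)*11^1 mod 127 = 116, hash=37+116 mod 127 = 26 <-- target
Option D: s[1]='d'->'h', delta=(8-4)*11^3 mod 127 = 117, hash=37+117 mod 127 = 27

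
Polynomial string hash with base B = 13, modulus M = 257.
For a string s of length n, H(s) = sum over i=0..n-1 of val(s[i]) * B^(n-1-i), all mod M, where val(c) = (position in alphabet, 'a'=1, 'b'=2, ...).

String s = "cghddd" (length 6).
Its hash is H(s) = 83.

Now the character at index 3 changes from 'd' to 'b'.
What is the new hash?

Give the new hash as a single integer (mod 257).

Answer: 2

Derivation:
val('d') = 4, val('b') = 2
Position k = 3, exponent = n-1-k = 2
B^2 mod M = 13^2 mod 257 = 169
Delta = (2 - 4) * 169 mod 257 = 176
New hash = (83 + 176) mod 257 = 2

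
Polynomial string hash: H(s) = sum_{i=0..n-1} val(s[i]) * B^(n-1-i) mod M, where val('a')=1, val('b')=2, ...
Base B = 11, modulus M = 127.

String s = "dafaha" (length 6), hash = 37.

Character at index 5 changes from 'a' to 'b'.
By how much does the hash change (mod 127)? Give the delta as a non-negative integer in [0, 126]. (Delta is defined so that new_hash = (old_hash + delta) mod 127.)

Answer: 1

Derivation:
Delta formula: (val(new) - val(old)) * B^(n-1-k) mod M
  val('b') - val('a') = 2 - 1 = 1
  B^(n-1-k) = 11^0 mod 127 = 1
  Delta = 1 * 1 mod 127 = 1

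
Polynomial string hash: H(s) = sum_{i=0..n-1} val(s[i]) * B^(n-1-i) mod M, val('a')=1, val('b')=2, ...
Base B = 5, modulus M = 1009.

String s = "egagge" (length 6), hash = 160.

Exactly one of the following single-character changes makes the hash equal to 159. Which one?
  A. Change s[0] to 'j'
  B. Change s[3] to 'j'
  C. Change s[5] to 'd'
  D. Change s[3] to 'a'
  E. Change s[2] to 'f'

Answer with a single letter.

Answer: C

Derivation:
Option A: s[0]='e'->'j', delta=(10-5)*5^5 mod 1009 = 490, hash=160+490 mod 1009 = 650
Option B: s[3]='g'->'j', delta=(10-7)*5^2 mod 1009 = 75, hash=160+75 mod 1009 = 235
Option C: s[5]='e'->'d', delta=(4-5)*5^0 mod 1009 = 1008, hash=160+1008 mod 1009 = 159 <-- target
Option D: s[3]='g'->'a', delta=(1-7)*5^2 mod 1009 = 859, hash=160+859 mod 1009 = 10
Option E: s[2]='a'->'f', delta=(6-1)*5^3 mod 1009 = 625, hash=160+625 mod 1009 = 785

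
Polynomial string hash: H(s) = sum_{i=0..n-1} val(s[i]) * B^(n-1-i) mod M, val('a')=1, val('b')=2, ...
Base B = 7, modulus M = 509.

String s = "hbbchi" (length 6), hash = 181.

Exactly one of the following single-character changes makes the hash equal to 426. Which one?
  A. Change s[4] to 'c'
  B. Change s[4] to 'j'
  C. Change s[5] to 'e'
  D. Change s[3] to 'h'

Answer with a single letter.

Option A: s[4]='h'->'c', delta=(3-8)*7^1 mod 509 = 474, hash=181+474 mod 509 = 146
Option B: s[4]='h'->'j', delta=(10-8)*7^1 mod 509 = 14, hash=181+14 mod 509 = 195
Option C: s[5]='i'->'e', delta=(5-9)*7^0 mod 509 = 505, hash=181+505 mod 509 = 177
Option D: s[3]='c'->'h', delta=(8-3)*7^2 mod 509 = 245, hash=181+245 mod 509 = 426 <-- target

Answer: D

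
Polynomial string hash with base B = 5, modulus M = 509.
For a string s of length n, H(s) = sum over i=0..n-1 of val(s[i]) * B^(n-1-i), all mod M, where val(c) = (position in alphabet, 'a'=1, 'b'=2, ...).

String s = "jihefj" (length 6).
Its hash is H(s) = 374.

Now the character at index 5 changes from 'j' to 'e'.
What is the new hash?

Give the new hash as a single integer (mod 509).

val('j') = 10, val('e') = 5
Position k = 5, exponent = n-1-k = 0
B^0 mod M = 5^0 mod 509 = 1
Delta = (5 - 10) * 1 mod 509 = 504
New hash = (374 + 504) mod 509 = 369

Answer: 369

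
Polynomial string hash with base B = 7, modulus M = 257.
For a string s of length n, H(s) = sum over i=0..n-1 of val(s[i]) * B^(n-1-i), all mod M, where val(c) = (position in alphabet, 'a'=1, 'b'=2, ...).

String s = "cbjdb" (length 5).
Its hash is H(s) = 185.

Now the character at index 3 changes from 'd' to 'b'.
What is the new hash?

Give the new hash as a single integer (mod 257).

val('d') = 4, val('b') = 2
Position k = 3, exponent = n-1-k = 1
B^1 mod M = 7^1 mod 257 = 7
Delta = (2 - 4) * 7 mod 257 = 243
New hash = (185 + 243) mod 257 = 171

Answer: 171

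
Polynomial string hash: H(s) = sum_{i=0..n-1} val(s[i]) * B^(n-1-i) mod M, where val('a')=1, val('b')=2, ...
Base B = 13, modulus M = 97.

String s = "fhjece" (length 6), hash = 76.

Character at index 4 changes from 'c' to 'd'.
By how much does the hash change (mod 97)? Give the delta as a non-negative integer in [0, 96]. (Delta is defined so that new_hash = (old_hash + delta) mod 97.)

Delta formula: (val(new) - val(old)) * B^(n-1-k) mod M
  val('d') - val('c') = 4 - 3 = 1
  B^(n-1-k) = 13^1 mod 97 = 13
  Delta = 1 * 13 mod 97 = 13

Answer: 13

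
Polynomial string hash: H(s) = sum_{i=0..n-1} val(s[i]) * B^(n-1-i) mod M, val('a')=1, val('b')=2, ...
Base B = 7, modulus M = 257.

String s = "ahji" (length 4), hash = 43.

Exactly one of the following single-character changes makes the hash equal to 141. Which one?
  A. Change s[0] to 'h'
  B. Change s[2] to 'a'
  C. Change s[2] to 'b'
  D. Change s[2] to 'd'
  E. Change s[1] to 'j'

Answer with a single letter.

Answer: E

Derivation:
Option A: s[0]='a'->'h', delta=(8-1)*7^3 mod 257 = 88, hash=43+88 mod 257 = 131
Option B: s[2]='j'->'a', delta=(1-10)*7^1 mod 257 = 194, hash=43+194 mod 257 = 237
Option C: s[2]='j'->'b', delta=(2-10)*7^1 mod 257 = 201, hash=43+201 mod 257 = 244
Option D: s[2]='j'->'d', delta=(4-10)*7^1 mod 257 = 215, hash=43+215 mod 257 = 1
Option E: s[1]='h'->'j', delta=(10-8)*7^2 mod 257 = 98, hash=43+98 mod 257 = 141 <-- target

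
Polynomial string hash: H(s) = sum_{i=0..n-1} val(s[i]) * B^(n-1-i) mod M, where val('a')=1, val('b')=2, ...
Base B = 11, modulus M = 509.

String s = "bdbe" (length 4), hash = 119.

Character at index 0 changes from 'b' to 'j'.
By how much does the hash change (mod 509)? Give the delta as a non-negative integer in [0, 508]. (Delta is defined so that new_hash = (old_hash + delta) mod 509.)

Delta formula: (val(new) - val(old)) * B^(n-1-k) mod M
  val('j') - val('b') = 10 - 2 = 8
  B^(n-1-k) = 11^3 mod 509 = 313
  Delta = 8 * 313 mod 509 = 468

Answer: 468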